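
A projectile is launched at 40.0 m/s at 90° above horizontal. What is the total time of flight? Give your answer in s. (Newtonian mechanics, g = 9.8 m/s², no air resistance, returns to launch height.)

T = 2 × v₀ × sin(θ) / g = 2 × 40.0 × sin(90°) / 9.8 = 2 × 40.0 × 1.0 / 9.8 = 8.163 s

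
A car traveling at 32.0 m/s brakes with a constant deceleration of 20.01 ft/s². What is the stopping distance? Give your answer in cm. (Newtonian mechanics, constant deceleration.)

a = 20.01 ft/s² × 0.3048 = 6.09905 m/s²
d = v₀² / (2a) = 32.0² / (2 × 6.09905) = 1024.0 / 12.1981 = 83.9475 m
d = 83.9475 m / 0.01 = 8395 cm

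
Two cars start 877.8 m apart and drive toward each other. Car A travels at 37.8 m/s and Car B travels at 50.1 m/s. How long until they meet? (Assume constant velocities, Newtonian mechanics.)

Combined speed: v_combined = 37.8 + 50.1 = 87.9 m/s
Time to meet: t = d/v_combined = 877.8/87.9 = 9.99 s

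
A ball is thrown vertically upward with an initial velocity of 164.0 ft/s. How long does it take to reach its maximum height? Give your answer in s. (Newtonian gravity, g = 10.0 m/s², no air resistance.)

v₀ = 164.0 ft/s × 0.3048 = 49.9872 m/s
t_up = v₀ / g = 49.9872 / 10.0 = 4.999 s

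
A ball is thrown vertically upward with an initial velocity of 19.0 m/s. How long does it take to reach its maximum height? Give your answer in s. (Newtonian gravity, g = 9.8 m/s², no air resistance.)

t_up = v₀ / g = 19.0 / 9.8 = 1.939 s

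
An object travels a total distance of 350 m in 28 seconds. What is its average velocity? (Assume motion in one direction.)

v_avg = Δd / Δt = 350 / 28 = 12.5 m/s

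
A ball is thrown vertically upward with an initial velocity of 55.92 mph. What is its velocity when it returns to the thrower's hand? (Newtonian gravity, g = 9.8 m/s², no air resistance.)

By conservation of energy (no air resistance), the ball returns to the throw height with the same speed as launch, but directed downward.
|v_ground| = v₀ = 55.92 mph
v_ground = 55.92 mph (downward)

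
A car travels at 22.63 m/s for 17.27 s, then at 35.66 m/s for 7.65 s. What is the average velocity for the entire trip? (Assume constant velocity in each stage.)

d₁ = v₁t₁ = 22.63 × 17.27 = 390.8201 m
d₂ = v₂t₂ = 35.66 × 7.65 = 272.799 m
d_total = 663.6191 m, t_total = 24.92 s
v_avg = d_total/t_total = 663.6191/24.92 = 26.63 m/s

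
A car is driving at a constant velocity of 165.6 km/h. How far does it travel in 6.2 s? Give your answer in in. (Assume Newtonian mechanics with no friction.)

v = 165.6 km/h × 0.2777777777777778 = 46.0 m/s
d = v × t = 46.0 × 6.2 = 285.2 m
d = 285.2 m / 0.0254 = 11230 in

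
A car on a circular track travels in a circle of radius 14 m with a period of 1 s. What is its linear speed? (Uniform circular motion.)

v = 2πr/T = 2π×14/1 = 87.96 m/s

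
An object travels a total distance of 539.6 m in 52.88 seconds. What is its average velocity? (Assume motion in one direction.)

v_avg = Δd / Δt = 539.6 / 52.88 = 10.2 m/s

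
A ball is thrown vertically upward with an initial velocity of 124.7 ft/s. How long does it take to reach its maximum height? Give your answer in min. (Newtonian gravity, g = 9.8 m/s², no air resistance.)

v₀ = 124.7 ft/s × 0.3048 = 38.0086 m/s
t_up = v₀ / g = 38.0086 / 9.8 = 3.87843 s
t_up = 3.87843 s / 60.0 = 0.06464 min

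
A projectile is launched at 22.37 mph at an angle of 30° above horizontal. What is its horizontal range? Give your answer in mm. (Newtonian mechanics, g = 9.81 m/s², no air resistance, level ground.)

v₀ = 22.37 mph × 0.44704 = 10.00028 m/s
R = v₀² × sin(2θ) / g = 10.00028² × sin(2 × 30°) / 9.81 = 100.0056 × 0.8660254 / 9.81 = 8.82848 m
R = 8.82848 m / 0.001 = 8828 mm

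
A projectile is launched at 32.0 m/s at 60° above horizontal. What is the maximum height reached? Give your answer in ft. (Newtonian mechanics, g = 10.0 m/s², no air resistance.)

H = v₀² × sin²(θ) / (2g) = 32.0² × sin(60°)² / (2 × 10.0) = 1024.0 × 0.75 / 20.0 = 38.4 m
H = 38.4 m / 0.3048 = 126.0 ft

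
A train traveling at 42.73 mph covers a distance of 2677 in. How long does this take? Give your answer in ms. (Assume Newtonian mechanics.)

d = 2677 in × 0.0254 = 67.9958 m
v = 42.73 mph × 0.44704 = 19.102 m/s
t = d / v = 67.9958 / 19.102 = 3.55962 s
t = 3.55962 s / 0.001 = 3560 ms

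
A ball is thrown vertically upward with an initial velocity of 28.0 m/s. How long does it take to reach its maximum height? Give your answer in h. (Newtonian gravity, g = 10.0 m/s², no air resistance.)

t_up = v₀ / g = 28.0 / 10.0 = 2.8 s
t_up = 2.8 s / 3600.0 = 0.0007778 h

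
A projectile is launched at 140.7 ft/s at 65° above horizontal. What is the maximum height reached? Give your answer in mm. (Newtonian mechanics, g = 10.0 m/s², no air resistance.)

v₀ = 140.7 ft/s × 0.3048 = 42.8854 m/s
H = v₀² × sin²(θ) / (2g) = 42.8854² × sin(65°)² / (2 × 10.0) = 1839.16 × 0.821394 / 20.0 = 75.5337 m
H = 75.5337 m / 0.001 = 75530 mm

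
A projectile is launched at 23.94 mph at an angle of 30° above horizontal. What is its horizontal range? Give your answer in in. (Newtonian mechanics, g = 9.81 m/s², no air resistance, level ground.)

v₀ = 23.94 mph × 0.44704 = 10.7021 m/s
R = v₀² × sin(2θ) / g = 10.7021² × sin(2 × 30°) / 9.81 = 114.535 × 0.866025 / 9.81 = 10.1111 m
R = 10.1111 m / 0.0254 = 398.1 in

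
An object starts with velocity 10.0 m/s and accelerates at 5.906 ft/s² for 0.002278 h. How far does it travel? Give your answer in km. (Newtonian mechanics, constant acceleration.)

a = 5.906 ft/s² × 0.3048 = 1.80015 m/s²
t = 0.002278 h × 3600.0 = 8.2008 s
d = v₀ × t + ½ × a × t² = 10.0 × 8.2008 + 0.5 × 1.80015 × 8.2008² = 142.541 m
d = 142.541 m / 1000.0 = 0.1425 km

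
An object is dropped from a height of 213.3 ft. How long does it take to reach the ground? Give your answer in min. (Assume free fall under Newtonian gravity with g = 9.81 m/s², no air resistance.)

h = 213.3 ft × 0.3048 = 65.0138 m
t = √(2h/g) = √(2 × 65.0138 / 9.81) = 3.64069 s
t = 3.64069 s / 60.0 = 0.06068 min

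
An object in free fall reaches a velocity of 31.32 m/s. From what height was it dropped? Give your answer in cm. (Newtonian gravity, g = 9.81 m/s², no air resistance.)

h = v² / (2g) = 31.32² / (2 × 9.81) = 49.9971 m
h = 49.9971 m / 0.01 = 5000 cm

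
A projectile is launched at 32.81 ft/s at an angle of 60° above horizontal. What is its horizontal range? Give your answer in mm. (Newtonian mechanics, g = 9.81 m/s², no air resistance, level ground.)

v₀ = 32.81 ft/s × 0.3048 = 10.0005 m/s
R = v₀² × sin(2θ) / g = 10.0005² × sin(2 × 60°) / 9.81 = 100.01 × 0.866025 / 9.81 = 8.82886 m
R = 8.82886 m / 0.001 = 8829 mm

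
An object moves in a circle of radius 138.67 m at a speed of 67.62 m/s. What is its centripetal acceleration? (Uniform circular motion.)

a_c = v²/r = 67.62²/138.67 = 4572.4644/138.67 = 32.97 m/s²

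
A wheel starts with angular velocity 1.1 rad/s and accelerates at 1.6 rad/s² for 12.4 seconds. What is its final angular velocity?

ω = ω₀ + αt = 1.1 + 1.6 × 12.4 = 20.94 rad/s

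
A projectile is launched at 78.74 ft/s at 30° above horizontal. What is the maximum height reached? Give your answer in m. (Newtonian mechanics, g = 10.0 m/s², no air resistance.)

v₀ = 78.74 ft/s × 0.3048 = 24.0 m/s
H = v₀² × sin²(θ) / (2g) = 24.0² × sin(30°)² / (2 × 10.0) = 576.0 × 0.25 / 20.0 = 7.2 m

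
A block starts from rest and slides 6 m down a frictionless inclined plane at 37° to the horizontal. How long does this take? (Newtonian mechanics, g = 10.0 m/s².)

a = g sin(θ) = 10.0 × sin(37°) = 6.0182 m/s²
t = √(2d/a) = √(2 × 6 / 6.0182) = 1.41 s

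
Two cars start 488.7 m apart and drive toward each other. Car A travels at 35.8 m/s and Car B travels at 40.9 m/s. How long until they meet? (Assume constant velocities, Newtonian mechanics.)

Combined speed: v_combined = 35.8 + 40.9 = 76.7 m/s
Time to meet: t = d/v_combined = 488.7/76.7 = 6.37 s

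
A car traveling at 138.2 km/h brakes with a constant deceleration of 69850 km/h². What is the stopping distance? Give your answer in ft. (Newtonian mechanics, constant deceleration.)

v₀ = 138.2 km/h × 0.2777777777777778 = 38.3889 m/s
a = 69850 km/h² × 7.716049382716049e-05 = 5.38966 m/s²
d = v₀² / (2a) = 38.3889² / (2 × 5.38966) = 1473.71 / 10.7793 = 136.717 m
d = 136.717 m / 0.3048 = 448.5 ft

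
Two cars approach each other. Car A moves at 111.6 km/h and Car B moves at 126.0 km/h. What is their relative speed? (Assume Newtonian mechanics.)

v_rel = v_A + v_B = 111.6 + 126.0 = 237.6 km/h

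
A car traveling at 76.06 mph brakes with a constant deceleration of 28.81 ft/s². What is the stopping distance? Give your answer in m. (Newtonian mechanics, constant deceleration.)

v₀ = 76.06 mph × 0.44704 = 34.0019 m/s
a = 28.81 ft/s² × 0.3048 = 8.78129 m/s²
d = v₀² / (2a) = 34.0019² / (2 × 8.78129) = 1156.13 / 17.5626 = 65.83 m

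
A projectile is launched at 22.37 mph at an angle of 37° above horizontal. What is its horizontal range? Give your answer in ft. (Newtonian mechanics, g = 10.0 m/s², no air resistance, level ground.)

v₀ = 22.37 mph × 0.44704 = 10.0003 m/s
R = v₀² × sin(2θ) / g = 10.0003² × sin(2 × 37°) / 10.0 = 100.006 × 0.961262 / 10.0 = 9.6132 m
R = 9.6132 m / 0.3048 = 31.54 ft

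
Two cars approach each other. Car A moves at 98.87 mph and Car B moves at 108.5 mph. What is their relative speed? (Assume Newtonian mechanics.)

v_rel = v_A + v_B = 98.87 + 108.5 = 207.37 mph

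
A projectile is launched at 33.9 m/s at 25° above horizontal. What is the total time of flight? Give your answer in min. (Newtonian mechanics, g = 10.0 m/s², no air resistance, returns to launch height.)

T = 2 × v₀ × sin(θ) / g = 2 × 33.9 × sin(25°) / 10.0 = 2 × 33.9 × 0.422618 / 10.0 = 2.86535 s
T = 2.86535 s / 60.0 = 0.04776 min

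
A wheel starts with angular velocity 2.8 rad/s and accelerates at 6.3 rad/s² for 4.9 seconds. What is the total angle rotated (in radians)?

θ = ω₀t + ½αt² = 2.8×4.9 + ½×6.3×4.9² = 89.35 rad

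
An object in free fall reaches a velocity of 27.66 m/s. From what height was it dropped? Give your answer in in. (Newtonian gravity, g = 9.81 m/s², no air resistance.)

h = v² / (2g) = 27.66² / (2 × 9.81) = 38.9947 m
h = 38.9947 m / 0.0254 = 1535 in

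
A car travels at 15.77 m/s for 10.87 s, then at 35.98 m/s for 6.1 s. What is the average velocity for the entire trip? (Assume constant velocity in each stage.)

d₁ = v₁t₁ = 15.77 × 10.87 = 171.4199 m
d₂ = v₂t₂ = 35.98 × 6.1 = 219.478 m
d_total = 390.8979 m, t_total = 16.97 s
v_avg = d_total/t_total = 390.8979/16.97 = 23.03 m/s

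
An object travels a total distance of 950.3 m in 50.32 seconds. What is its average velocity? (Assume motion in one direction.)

v_avg = Δd / Δt = 950.3 / 50.32 = 18.89 m/s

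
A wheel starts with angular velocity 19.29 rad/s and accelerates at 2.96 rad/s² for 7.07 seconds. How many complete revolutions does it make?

θ = ω₀t + ½αt² = 19.29×7.07 + ½×2.96×7.07² = 210.357952 rad
Total revolutions = θ/(2π) = 210.357952/(2π) = 33.48
Complete revolutions = ⌊33.48⌋ = 33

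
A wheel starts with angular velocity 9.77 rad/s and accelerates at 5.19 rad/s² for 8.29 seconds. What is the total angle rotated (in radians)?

θ = ω₀t + ½αt² = 9.77×8.29 + ½×5.19×8.29² = 259.33 rad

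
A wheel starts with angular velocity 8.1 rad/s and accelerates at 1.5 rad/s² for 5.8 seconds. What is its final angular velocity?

ω = ω₀ + αt = 8.1 + 1.5 × 5.8 = 16.8 rad/s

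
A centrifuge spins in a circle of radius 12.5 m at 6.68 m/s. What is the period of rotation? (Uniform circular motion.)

T = 2πr/v = 2π×12.5/6.68 = 11.76 s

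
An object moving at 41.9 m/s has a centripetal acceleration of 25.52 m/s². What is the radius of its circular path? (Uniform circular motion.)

r = v²/a_c = 41.9²/25.52 = 68.79 m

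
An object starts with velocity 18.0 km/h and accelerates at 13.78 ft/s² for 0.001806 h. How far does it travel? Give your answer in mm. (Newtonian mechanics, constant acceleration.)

v₀ = 18.0 km/h × 0.2777777777777778 = 5.0 m/s
a = 13.78 ft/s² × 0.3048 = 4.20014 m/s²
t = 0.001806 h × 3600.0 = 6.5016 s
d = v₀ × t + ½ × a × t² = 5.0 × 6.5016 + 0.5 × 4.20014 × 6.5016² = 121.28 m
d = 121.28 m / 0.001 = 121300 mm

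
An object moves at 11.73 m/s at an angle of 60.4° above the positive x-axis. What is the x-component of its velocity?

vₓ = v cos(θ) = 11.73 × cos(60.4°) = 5.79 m/s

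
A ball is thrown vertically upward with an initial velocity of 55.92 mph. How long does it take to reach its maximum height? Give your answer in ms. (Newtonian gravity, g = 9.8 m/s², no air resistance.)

v₀ = 55.92 mph × 0.44704 = 24.9985 m/s
t_up = v₀ / g = 24.9985 / 9.8 = 2.55087 s
t_up = 2.55087 s / 0.001 = 2551 ms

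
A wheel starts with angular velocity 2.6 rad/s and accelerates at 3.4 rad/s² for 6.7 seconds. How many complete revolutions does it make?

θ = ω₀t + ½αt² = 2.6×6.7 + ½×3.4×6.7² = 93.733 rad
Total revolutions = θ/(2π) = 93.733/(2π) = 14.92
Complete revolutions = ⌊14.92⌋ = 14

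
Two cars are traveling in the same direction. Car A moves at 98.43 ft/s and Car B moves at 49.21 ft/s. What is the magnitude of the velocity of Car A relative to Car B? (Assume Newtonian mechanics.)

v_rel = |v_A - v_B| = |98.43 - 49.21| = 49.22 ft/s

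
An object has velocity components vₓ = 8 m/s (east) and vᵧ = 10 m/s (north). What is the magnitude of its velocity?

|v| = √(vₓ² + vᵧ²) = √(8² + 10²) = √(164) = 12.81 m/s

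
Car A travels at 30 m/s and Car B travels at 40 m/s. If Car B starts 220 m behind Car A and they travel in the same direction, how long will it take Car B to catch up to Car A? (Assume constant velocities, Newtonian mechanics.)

Relative speed: v_rel = 40 - 30 = 10 m/s
Time to catch: t = d₀/v_rel = 220/10 = 22.0 s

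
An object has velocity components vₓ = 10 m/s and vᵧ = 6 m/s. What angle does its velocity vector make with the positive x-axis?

θ = arctan(vᵧ/vₓ) = arctan(6/10) = 30.96°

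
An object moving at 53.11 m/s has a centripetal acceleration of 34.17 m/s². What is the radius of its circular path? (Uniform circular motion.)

r = v²/a_c = 53.11²/34.17 = 82.55 m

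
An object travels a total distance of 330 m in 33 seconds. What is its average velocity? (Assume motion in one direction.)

v_avg = Δd / Δt = 330 / 33 = 10.0 m/s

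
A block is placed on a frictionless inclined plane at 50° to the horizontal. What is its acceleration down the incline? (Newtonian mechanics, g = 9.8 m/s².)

a = g sin(θ) = 9.8 × sin(50°) = 9.8 × 0.766 = 7.51 m/s²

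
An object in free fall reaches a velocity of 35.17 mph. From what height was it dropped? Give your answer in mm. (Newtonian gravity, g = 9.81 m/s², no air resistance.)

v = 35.17 mph × 0.44704 = 15.7224 m/s
h = v² / (2g) = 15.7224² / (2 × 9.81) = 12.5991 m
h = 12.5991 m / 0.001 = 12600 mm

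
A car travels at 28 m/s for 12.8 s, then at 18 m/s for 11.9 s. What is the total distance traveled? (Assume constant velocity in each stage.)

d₁ = v₁t₁ = 28 × 12.8 = 358.4 m
d₂ = v₂t₂ = 18 × 11.9 = 214.2 m
d_total = 358.4 + 214.2 = 572.6 m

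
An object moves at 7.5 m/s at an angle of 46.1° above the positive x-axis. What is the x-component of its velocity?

vₓ = v cos(θ) = 7.5 × cos(46.1°) = 5.2 m/s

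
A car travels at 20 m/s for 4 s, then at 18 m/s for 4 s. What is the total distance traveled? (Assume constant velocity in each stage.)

d₁ = v₁t₁ = 20 × 4 = 80 m
d₂ = v₂t₂ = 18 × 4 = 72 m
d_total = 80 + 72 = 152 m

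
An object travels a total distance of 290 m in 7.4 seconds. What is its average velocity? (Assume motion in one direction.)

v_avg = Δd / Δt = 290 / 7.4 = 39.19 m/s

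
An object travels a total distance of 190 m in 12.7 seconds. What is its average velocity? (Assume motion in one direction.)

v_avg = Δd / Δt = 190 / 12.7 = 14.96 m/s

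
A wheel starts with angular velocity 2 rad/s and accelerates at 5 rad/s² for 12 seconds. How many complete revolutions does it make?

θ = ω₀t + ½αt² = 2×12 + ½×5×12² = 384.0 rad
Total revolutions = θ/(2π) = 384.0/(2π) = 61.12
Complete revolutions = ⌊61.12⌋ = 61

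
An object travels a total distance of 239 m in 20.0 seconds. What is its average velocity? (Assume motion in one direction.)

v_avg = Δd / Δt = 239 / 20.0 = 11.95 m/s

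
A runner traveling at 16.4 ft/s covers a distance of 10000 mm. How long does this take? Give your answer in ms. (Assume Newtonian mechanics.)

d = 10000 mm × 0.001 = 10.0 m
v = 16.4 ft/s × 0.3048 = 4.99872 m/s
t = d / v = 10.0 / 4.99872 = 2.00051 s
t = 2.00051 s / 0.001 = 2001 ms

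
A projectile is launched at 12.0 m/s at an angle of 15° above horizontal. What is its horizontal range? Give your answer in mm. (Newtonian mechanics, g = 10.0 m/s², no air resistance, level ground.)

R = v₀² × sin(2θ) / g = 12.0² × sin(2 × 15°) / 10.0 = 144.0 × 0.5 / 10.0 = 7.2 m
R = 7.2 m / 0.001 = 7200 mm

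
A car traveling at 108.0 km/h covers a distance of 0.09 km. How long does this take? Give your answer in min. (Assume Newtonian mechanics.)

d = 0.09 km × 1000.0 = 90.0 m
v = 108.0 km/h × 0.2777777777777778 = 30.0 m/s
t = d / v = 90.0 / 30.0 = 3.0 s
t = 3.0 s / 60.0 = 0.05 min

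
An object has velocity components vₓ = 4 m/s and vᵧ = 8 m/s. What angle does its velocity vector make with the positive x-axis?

θ = arctan(vᵧ/vₓ) = arctan(8/4) = 63.43°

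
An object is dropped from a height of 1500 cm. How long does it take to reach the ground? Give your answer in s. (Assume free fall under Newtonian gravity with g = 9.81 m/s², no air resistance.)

h = 1500 cm × 0.01 = 15.0 m
t = √(2h/g) = √(2 × 15.0 / 9.81) = 1.749 s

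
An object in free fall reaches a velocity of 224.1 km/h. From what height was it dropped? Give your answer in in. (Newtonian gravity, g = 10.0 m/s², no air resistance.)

v = 224.1 km/h × 0.2777777777777778 = 62.25 m/s
h = v² / (2g) = 62.25² / (2 × 10.0) = 193.753 m
h = 193.753 m / 0.0254 = 7628 in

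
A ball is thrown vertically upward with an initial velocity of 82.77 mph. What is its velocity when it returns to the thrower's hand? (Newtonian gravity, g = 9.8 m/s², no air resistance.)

By conservation of energy (no air resistance), the ball returns to the throw height with the same speed as launch, but directed downward.
|v_ground| = v₀ = 82.77 mph
v_ground = 82.77 mph (downward)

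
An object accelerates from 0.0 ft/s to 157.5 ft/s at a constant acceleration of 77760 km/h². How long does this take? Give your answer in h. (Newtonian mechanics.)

v₀ = 0.0 ft/s × 0.3048 = 0.0 m/s
v = 157.5 ft/s × 0.3048 = 48.006 m/s
a = 77760 km/h² × 7.716049382716049e-05 = 6.0 m/s²
t = (v - v₀) / a = (48.006 - 0.0) / 6.0 = 8.001 s
t = 8.001 s / 3600.0 = 0.002222 h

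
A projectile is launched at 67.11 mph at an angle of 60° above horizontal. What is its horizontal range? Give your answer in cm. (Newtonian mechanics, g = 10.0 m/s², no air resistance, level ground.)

v₀ = 67.11 mph × 0.44704 = 30.0009 m/s
R = v₀² × sin(2θ) / g = 30.0009² × sin(2 × 60°) / 10.0 = 900.054 × 0.866025 / 10.0 = 77.9469 m
R = 77.9469 m / 0.01 = 7795 cm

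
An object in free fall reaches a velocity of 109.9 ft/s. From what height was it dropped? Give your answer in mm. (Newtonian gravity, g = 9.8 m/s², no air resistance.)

v = 109.9 ft/s × 0.3048 = 33.4975 m/s
h = v² / (2g) = 33.4975² / (2 × 9.8) = 57.2491 m
h = 57.2491 m / 0.001 = 57250 mm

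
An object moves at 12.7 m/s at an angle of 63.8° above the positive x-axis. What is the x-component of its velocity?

vₓ = v cos(θ) = 12.7 × cos(63.8°) = 5.61 m/s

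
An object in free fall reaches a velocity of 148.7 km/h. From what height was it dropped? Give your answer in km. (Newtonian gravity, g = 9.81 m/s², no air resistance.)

v = 148.7 km/h × 0.2777777777777778 = 41.3056 m/s
h = v² / (2g) = 41.3056² / (2 × 9.81) = 86.9599 m
h = 86.9599 m / 1000.0 = 0.08696 km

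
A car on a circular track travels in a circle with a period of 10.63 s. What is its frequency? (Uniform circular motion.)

f = 1/T = 1/10.63 = 0.0941 Hz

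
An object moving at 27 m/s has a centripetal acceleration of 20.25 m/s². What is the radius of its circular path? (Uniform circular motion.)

r = v²/a_c = 27²/20.25 = 36.0 m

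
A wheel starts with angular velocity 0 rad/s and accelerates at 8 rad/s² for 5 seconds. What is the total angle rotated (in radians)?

θ = ω₀t + ½αt² = 0×5 + ½×8×5² = 100.0 rad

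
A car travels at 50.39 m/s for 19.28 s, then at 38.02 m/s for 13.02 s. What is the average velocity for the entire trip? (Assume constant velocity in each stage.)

d₁ = v₁t₁ = 50.39 × 19.28 = 971.5192 m
d₂ = v₂t₂ = 38.02 × 13.02 = 495.0204 m
d_total = 1466.5396 m, t_total = 32.3 s
v_avg = d_total/t_total = 1466.5396/32.3 = 45.4 m/s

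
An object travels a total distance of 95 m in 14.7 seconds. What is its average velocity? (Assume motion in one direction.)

v_avg = Δd / Δt = 95 / 14.7 = 6.46 m/s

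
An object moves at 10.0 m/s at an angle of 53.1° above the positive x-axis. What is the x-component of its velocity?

vₓ = v cos(θ) = 10.0 × cos(53.1°) = 6.0 m/s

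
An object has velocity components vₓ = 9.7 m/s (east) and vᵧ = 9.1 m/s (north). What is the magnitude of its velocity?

|v| = √(vₓ² + vᵧ²) = √(9.7² + 9.1²) = √(176.9) = 13.3 m/s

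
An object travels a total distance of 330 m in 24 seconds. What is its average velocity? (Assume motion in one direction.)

v_avg = Δd / Δt = 330 / 24 = 13.75 m/s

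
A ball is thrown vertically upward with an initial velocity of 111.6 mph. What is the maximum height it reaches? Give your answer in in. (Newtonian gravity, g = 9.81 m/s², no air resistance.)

v₀ = 111.6 mph × 0.44704 = 49.8897 m/s
h_max = v₀² / (2g) = 49.8897² / (2 × 9.81) = 2488.98 / 19.62 = 126.859 m
h_max = 126.859 m / 0.0254 = 4994 in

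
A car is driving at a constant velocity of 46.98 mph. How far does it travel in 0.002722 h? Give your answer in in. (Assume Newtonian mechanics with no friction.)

v = 46.98 mph × 0.44704 = 21.0019 m/s
t = 0.002722 h × 3600.0 = 9.7992 s
d = v × t = 21.0019 × 9.7992 = 205.802 m
d = 205.802 m / 0.0254 = 8102 in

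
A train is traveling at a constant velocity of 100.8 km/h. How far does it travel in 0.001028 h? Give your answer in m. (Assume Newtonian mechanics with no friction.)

v = 100.8 km/h × 0.2777777777777778 = 28.0 m/s
t = 0.001028 h × 3600.0 = 3.7008 s
d = v × t = 28.0 × 3.7008 = 103.6 m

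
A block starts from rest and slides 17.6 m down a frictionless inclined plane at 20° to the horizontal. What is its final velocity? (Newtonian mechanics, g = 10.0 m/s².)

a = g sin(θ) = 10.0 × sin(20°) = 3.4202 m/s²
v = √(2ad) = √(2 × 3.4202 × 17.6) = 10.97 m/s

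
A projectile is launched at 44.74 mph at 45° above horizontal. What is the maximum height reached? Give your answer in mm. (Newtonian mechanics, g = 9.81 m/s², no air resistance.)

v₀ = 44.74 mph × 0.44704 = 20.0006 m/s
H = v₀² × sin²(θ) / (2g) = 20.0006² × sin(45°)² / (2 × 9.81) = 400.024 × 0.5 / 19.62 = 10.1943 m
H = 10.1943 m / 0.001 = 10190 mm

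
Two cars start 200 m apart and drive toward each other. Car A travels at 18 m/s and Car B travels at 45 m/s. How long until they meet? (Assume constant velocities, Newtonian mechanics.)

Combined speed: v_combined = 18 + 45 = 63 m/s
Time to meet: t = d/v_combined = 200/63 = 3.17 s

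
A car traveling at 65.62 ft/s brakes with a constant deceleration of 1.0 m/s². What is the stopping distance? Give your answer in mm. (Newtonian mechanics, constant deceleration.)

v₀ = 65.62 ft/s × 0.3048 = 20.001 m/s
d = v₀² / (2a) = 20.001² / (2 × 1.0) = 400.04 / 2.0 = 200.02 m
d = 200.02 m / 0.001 = 200000 mm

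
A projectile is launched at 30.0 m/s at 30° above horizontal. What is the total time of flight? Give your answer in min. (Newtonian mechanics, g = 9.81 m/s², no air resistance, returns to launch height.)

T = 2 × v₀ × sin(θ) / g = 2 × 30.0 × sin(30°) / 9.81 = 2 × 30.0 × 0.5 / 9.81 = 3.0581 s
T = 3.0581 s / 60.0 = 0.05097 min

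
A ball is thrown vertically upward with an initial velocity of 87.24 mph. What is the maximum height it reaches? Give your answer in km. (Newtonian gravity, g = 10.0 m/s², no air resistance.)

v₀ = 87.24 mph × 0.44704 = 38.9998 m/s
h_max = v₀² / (2g) = 38.9998² / (2 × 10.0) = 1520.98 / 20.0 = 76.049 m
h_max = 76.049 m / 1000.0 = 0.07605 km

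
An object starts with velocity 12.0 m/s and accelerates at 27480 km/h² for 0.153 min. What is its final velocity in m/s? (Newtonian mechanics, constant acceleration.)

a = 27480 km/h² × 7.716049382716049e-05 = 2.12037 m/s²
t = 0.153 min × 60.0 = 9.18 s
v = v₀ + a × t = 12.0 + 2.12037 × 9.18 = 31.46 m/s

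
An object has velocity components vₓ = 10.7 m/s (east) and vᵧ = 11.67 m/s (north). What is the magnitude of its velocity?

|v| = √(vₓ² + vᵧ²) = √(10.7² + 11.67²) = √(250.6789) = 15.83 m/s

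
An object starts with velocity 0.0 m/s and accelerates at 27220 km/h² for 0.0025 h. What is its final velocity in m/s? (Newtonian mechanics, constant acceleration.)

a = 27220 km/h² × 7.716049382716049e-05 = 2.10031 m/s²
t = 0.0025 h × 3600.0 = 9.0 s
v = v₀ + a × t = 0.0 + 2.10031 × 9.0 = 18.9 m/s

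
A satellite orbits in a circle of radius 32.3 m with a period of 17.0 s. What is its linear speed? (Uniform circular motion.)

v = 2πr/T = 2π×32.3/17.0 = 11.94 m/s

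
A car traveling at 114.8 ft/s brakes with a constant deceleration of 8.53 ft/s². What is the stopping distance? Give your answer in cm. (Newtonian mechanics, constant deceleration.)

v₀ = 114.8 ft/s × 0.3048 = 34.991 m/s
a = 8.53 ft/s² × 0.3048 = 2.59994 m/s²
d = v₀² / (2a) = 34.991² / (2 × 2.59994) = 1224.37 / 5.19988 = 235.461 m
d = 235.461 m / 0.01 = 23550 cm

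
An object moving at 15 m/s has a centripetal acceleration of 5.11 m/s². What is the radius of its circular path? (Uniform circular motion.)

r = v²/a_c = 15²/5.11 = 44.03 m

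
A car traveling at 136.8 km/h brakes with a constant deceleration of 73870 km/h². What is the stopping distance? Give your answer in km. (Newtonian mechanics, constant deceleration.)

v₀ = 136.8 km/h × 0.2777777777777778 = 38.0 m/s
a = 73870 km/h² × 7.716049382716049e-05 = 5.69985 m/s²
d = v₀² / (2a) = 38.0² / (2 × 5.69985) = 1444.0 / 11.3997 = 126.67 m
d = 126.67 m / 1000.0 = 0.1267 km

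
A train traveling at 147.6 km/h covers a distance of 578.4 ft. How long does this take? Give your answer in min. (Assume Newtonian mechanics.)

d = 578.4 ft × 0.3048 = 176.296 m
v = 147.6 km/h × 0.2777777777777778 = 41.0 m/s
t = d / v = 176.296 / 41.0 = 4.2999 s
t = 4.2999 s / 60.0 = 0.07167 min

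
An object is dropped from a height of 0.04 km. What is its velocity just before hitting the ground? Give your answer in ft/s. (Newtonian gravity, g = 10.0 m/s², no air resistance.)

h = 0.04 km × 1000.0 = 40.0 m
v = √(2gh) = √(2 × 10.0 × 40.0) = 28.2843 m/s
v = 28.2843 m/s / 0.3048 = 92.8 ft/s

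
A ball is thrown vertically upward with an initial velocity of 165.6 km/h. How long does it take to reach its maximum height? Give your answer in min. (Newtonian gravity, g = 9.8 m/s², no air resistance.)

v₀ = 165.6 km/h × 0.2777777777777778 = 46.0 m/s
t_up = v₀ / g = 46.0 / 9.8 = 4.69388 s
t_up = 4.69388 s / 60.0 = 0.07823 min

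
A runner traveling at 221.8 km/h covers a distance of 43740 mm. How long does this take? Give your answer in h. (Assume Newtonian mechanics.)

d = 43740 mm × 0.001 = 43.74 m
v = 221.8 km/h × 0.2777777777777778 = 61.6111 m/s
t = d / v = 43.74 / 61.6111 = 0.709937 s
t = 0.709937 s / 3600.0 = 0.0001972 h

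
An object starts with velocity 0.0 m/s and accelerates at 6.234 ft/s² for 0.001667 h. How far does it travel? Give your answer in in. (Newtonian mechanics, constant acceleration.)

a = 6.234 ft/s² × 0.3048 = 1.90012 m/s²
t = 0.001667 h × 3600.0 = 6.0012 s
d = v₀ × t + ½ × a × t² = 0.0 × 6.0012 + 0.5 × 1.90012 × 6.0012² = 34.2158 m
d = 34.2158 m / 0.0254 = 1347 in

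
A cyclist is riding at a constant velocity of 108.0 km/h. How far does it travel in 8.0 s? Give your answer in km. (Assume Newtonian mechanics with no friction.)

v = 108.0 km/h × 0.2777777777777778 = 30.0 m/s
d = v × t = 30.0 × 8.0 = 240.0 m
d = 240.0 m / 1000.0 = 0.24 km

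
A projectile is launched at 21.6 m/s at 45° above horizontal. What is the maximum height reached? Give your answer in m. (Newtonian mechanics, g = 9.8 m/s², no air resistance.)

H = v₀² × sin²(θ) / (2g) = 21.6² × sin(45°)² / (2 × 9.8) = 466.56 × 0.5 / 19.6 = 11.9 m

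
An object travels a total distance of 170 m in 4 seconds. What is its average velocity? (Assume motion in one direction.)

v_avg = Δd / Δt = 170 / 4 = 42.5 m/s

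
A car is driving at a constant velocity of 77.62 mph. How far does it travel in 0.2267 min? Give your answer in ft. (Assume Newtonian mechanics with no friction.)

v = 77.62 mph × 0.44704 = 34.6992 m/s
t = 0.2267 min × 60.0 = 13.602 s
d = v × t = 34.6992 × 13.602 = 471.979 m
d = 471.979 m / 0.3048 = 1548 ft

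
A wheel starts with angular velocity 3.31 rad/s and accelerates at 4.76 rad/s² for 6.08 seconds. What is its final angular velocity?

ω = ω₀ + αt = 3.31 + 4.76 × 6.08 = 32.25 rad/s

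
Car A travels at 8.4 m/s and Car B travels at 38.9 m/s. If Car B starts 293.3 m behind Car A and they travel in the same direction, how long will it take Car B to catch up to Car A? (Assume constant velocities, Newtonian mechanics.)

Relative speed: v_rel = 38.9 - 8.4 = 30.5 m/s
Time to catch: t = d₀/v_rel = 293.3/30.5 = 9.62 s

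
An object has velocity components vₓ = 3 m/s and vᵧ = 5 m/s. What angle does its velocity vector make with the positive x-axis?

θ = arctan(vᵧ/vₓ) = arctan(5/3) = 59.04°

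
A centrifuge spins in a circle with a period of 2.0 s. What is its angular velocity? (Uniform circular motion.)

ω = 2π/T = 2π/2.0 = 3.1416 rad/s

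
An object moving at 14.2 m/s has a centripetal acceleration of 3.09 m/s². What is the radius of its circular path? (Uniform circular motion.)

r = v²/a_c = 14.2²/3.09 = 65.26 m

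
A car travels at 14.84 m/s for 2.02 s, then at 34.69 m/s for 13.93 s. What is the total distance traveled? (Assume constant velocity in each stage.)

d₁ = v₁t₁ = 14.84 × 2.02 = 29.9768 m
d₂ = v₂t₂ = 34.69 × 13.93 = 483.2317 m
d_total = 29.9768 + 483.2317 = 513.21 m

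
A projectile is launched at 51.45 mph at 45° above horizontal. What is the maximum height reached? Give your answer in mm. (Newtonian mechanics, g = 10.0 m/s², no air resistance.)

v₀ = 51.45 mph × 0.44704 = 23.0002 m/s
H = v₀² × sin²(θ) / (2g) = 23.0002² × sin(45°)² / (2 × 10.0) = 529.009 × 0.5 / 20.0 = 13.2252 m
H = 13.2252 m / 0.001 = 13230 mm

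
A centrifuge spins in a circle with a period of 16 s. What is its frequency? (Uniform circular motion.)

f = 1/T = 1/16 = 0.0625 Hz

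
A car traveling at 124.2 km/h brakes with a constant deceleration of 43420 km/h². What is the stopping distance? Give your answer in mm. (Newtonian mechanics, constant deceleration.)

v₀ = 124.2 km/h × 0.2777777777777778 = 34.5 m/s
a = 43420 km/h² × 7.716049382716049e-05 = 3.35031 m/s²
d = v₀² / (2a) = 34.5² / (2 × 3.35031) = 1190.25 / 6.70062 = 177.633 m
d = 177.633 m / 0.001 = 177600 mm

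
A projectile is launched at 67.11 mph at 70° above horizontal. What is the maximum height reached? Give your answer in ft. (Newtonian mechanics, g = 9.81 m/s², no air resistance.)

v₀ = 67.11 mph × 0.44704 = 30.0009 m/s
H = v₀² × sin²(θ) / (2g) = 30.0009² × sin(70°)² / (2 × 9.81) = 900.054 × 0.883022 / 19.62 = 40.508 m
H = 40.508 m / 0.3048 = 132.9 ft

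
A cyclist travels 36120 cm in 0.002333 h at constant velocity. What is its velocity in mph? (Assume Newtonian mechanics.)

d = 36120 cm × 0.01 = 361.2 m
t = 0.002333 h × 3600.0 = 8.3988 s
v = d / t = 361.2 / 8.3988 = 43.0061 m/s
v = 43.0061 m/s / 0.44704 = 96.2 mph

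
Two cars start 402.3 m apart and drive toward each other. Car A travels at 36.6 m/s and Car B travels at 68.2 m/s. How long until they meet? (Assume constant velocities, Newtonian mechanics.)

Combined speed: v_combined = 36.6 + 68.2 = 104.8 m/s
Time to meet: t = d/v_combined = 402.3/104.8 = 3.84 s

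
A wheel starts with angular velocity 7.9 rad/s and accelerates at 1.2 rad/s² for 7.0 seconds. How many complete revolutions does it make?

θ = ω₀t + ½αt² = 7.9×7.0 + ½×1.2×7.0² = 84.7 rad
Total revolutions = θ/(2π) = 84.7/(2π) = 13.48
Complete revolutions = ⌊13.48⌋ = 13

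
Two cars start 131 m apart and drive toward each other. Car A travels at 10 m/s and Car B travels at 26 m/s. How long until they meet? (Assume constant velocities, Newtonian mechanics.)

Combined speed: v_combined = 10 + 26 = 36 m/s
Time to meet: t = d/v_combined = 131/36 = 3.64 s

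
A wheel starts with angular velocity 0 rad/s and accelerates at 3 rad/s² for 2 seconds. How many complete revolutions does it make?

θ = ω₀t + ½αt² = 0×2 + ½×3×2² = 6.0 rad
Total revolutions = θ/(2π) = 6.0/(2π) = 0.95
Complete revolutions = ⌊0.95⌋ = 0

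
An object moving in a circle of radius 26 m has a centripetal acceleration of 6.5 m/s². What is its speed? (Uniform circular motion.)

v = √(a_c × r) = √(6.5 × 26) = 13.0 m/s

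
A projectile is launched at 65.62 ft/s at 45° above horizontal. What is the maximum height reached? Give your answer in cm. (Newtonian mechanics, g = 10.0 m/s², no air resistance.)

v₀ = 65.62 ft/s × 0.3048 = 20.001 m/s
H = v₀² × sin²(θ) / (2g) = 20.001² × sin(45°)² / (2 × 10.0) = 400.04 × 0.5 / 20.0 = 10.001 m
H = 10.001 m / 0.01 = 1000 cm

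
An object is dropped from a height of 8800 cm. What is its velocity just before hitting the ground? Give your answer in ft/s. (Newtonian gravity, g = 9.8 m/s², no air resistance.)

h = 8800 cm × 0.01 = 88.0 m
v = √(2gh) = √(2 × 9.8 × 88.0) = 41.5307 m/s
v = 41.5307 m/s / 0.3048 = 136.3 ft/s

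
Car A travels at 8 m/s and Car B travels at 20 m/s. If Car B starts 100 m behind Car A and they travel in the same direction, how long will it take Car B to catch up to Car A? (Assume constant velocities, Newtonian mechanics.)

Relative speed: v_rel = 20 - 8 = 12 m/s
Time to catch: t = d₀/v_rel = 100/12 = 8.33 s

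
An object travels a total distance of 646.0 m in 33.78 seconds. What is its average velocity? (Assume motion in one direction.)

v_avg = Δd / Δt = 646.0 / 33.78 = 19.12 m/s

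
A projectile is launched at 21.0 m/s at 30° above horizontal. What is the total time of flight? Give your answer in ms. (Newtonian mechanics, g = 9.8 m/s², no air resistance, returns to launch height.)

T = 2 × v₀ × sin(θ) / g = 2 × 21.0 × sin(30°) / 9.8 = 2 × 21.0 × 0.5 / 9.8 = 2.14286 s
T = 2.14286 s / 0.001 = 2143 ms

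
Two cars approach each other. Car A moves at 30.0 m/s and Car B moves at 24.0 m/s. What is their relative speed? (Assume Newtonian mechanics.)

v_rel = v_A + v_B = 30.0 + 24.0 = 54.0 m/s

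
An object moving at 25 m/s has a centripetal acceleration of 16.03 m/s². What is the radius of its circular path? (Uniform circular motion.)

r = v²/a_c = 25²/16.03 = 38.99 m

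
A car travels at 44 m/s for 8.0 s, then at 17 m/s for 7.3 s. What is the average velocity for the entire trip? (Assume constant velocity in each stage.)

d₁ = v₁t₁ = 44 × 8.0 = 352.0 m
d₂ = v₂t₂ = 17 × 7.3 = 124.1 m
d_total = 476.1 m, t_total = 15.3 s
v_avg = d_total/t_total = 476.1/15.3 = 31.12 m/s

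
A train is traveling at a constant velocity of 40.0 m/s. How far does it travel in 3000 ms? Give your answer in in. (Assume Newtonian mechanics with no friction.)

t = 3000 ms × 0.001 = 3.0 s
d = v × t = 40.0 × 3.0 = 120.0 m
d = 120.0 m / 0.0254 = 4724 in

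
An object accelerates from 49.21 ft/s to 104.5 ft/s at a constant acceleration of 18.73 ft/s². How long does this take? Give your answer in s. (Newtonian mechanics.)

v₀ = 49.21 ft/s × 0.3048 = 14.9992 m/s
v = 104.5 ft/s × 0.3048 = 31.8516 m/s
a = 18.73 ft/s² × 0.3048 = 5.7089 m/s²
t = (v - v₀) / a = (31.8516 - 14.9992) / 5.7089 = 2.952 s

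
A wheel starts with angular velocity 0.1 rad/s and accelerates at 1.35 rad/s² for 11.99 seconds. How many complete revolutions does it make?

θ = ω₀t + ½αt² = 0.1×11.99 + ½×1.35×11.99² = 98.2370675 rad
Total revolutions = θ/(2π) = 98.2370675/(2π) = 15.63
Complete revolutions = ⌊15.63⌋ = 15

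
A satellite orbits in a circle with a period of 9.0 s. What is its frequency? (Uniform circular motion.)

f = 1/T = 1/9.0 = 0.1111 Hz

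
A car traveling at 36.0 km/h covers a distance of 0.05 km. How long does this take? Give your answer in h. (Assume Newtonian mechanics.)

d = 0.05 km × 1000.0 = 50.0 m
v = 36.0 km/h × 0.2777777777777778 = 10.0 m/s
t = d / v = 50.0 / 10.0 = 5.0 s
t = 5.0 s / 3600.0 = 0.001389 h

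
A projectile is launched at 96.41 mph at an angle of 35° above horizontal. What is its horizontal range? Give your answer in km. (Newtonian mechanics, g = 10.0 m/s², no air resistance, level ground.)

v₀ = 96.41 mph × 0.44704 = 43.0991 m/s
R = v₀² × sin(2θ) / g = 43.0991² × sin(2 × 35°) / 10.0 = 1857.53 × 0.939693 / 10.0 = 174.551 m
R = 174.551 m / 1000.0 = 0.1746 km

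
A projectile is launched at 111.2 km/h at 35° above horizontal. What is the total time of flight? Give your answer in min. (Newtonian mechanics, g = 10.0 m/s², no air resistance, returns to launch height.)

v₀ = 111.2 km/h × 0.2777777777777778 = 30.8889 m/s
T = 2 × v₀ × sin(θ) / g = 2 × 30.8889 × sin(35°) / 10.0 = 2 × 30.8889 × 0.573576 / 10.0 = 3.54343 s
T = 3.54343 s / 60.0 = 0.05906 min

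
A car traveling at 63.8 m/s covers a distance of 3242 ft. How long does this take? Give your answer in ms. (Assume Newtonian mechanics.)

d = 3242 ft × 0.3048 = 988.162 m
t = d / v = 988.162 / 63.8 = 15.4884 s
t = 15.4884 s / 0.001 = 15490 ms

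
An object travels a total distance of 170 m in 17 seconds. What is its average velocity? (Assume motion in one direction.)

v_avg = Δd / Δt = 170 / 17 = 10.0 m/s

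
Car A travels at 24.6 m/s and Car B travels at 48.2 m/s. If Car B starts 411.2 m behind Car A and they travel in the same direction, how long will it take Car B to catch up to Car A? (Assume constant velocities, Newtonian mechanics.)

Relative speed: v_rel = 48.2 - 24.6 = 23.6 m/s
Time to catch: t = d₀/v_rel = 411.2/23.6 = 17.42 s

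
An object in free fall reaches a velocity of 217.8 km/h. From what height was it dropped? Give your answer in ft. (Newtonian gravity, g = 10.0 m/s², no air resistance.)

v = 217.8 km/h × 0.2777777777777778 = 60.5 m/s
h = v² / (2g) = 60.5² / (2 × 10.0) = 183.012 m
h = 183.012 m / 0.3048 = 600.4 ft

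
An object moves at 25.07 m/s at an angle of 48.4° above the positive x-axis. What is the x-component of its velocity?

vₓ = v cos(θ) = 25.07 × cos(48.4°) = 16.64 m/s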